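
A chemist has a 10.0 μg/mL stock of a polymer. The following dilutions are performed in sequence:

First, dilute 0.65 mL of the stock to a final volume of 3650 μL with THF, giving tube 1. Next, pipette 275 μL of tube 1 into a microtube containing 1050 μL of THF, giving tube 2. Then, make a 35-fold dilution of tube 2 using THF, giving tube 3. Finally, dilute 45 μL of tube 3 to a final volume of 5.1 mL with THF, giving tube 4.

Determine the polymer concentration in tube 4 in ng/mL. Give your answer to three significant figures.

0.0932 ng/mL

Step 1: 0.65 mL brought to 3650 μL → factor 3.65/0.65 = 5.6154
Step 2: 275 μL + 1050 μL = 1325 μL total → factor 1325/275 = 4.8182
Step 3: 35-fold → factor 35
Step 4: 45 μL brought to 5.1 mL → factor 5100/45 = 113.33
Overall dilution factor = 5.6154 × 4.8182 × 35 × 113.33 = 1.0732 × 10^5
Final = 10.0 μg/mL / 1.0732 × 10^5 = 9.318 × 10^-5 μg/mL = 0.0932 ng/mL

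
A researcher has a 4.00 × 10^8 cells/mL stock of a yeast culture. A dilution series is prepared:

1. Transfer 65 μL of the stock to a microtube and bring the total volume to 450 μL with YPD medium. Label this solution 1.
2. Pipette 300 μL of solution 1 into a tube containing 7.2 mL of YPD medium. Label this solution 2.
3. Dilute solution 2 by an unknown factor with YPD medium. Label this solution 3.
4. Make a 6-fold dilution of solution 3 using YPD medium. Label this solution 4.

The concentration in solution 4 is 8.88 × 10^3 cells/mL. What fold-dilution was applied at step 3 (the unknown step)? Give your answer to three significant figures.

43.4-fold

Step 1: 65 μL brought to 450 μL → factor 450/65 = 6.9231
Step 2: 300 μL + 7.2 mL = 7500 μL total → factor 7500/300 = 25
Step 3: unknown factor x
Step 4: 6-fold → factor 6
Product of known-step factors = 1038.5
Overall factor = 4.00 × 10^8 cells/mL / (8.88 × 10^3 cells/mL) = 45045
x = 45045 / 1038.5 = 43.4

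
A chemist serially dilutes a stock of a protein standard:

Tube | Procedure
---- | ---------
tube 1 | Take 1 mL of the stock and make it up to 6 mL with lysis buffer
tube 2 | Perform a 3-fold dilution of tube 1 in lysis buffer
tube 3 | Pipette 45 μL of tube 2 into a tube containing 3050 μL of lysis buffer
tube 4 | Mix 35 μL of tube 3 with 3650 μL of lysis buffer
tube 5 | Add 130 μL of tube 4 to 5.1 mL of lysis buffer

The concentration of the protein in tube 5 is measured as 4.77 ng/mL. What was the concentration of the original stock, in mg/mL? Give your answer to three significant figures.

Step 1: 1 mL brought to 6 mL → factor 6/1 = 6
Step 2: 3-fold → factor 3
Step 3: 45 μL + 3050 μL = 3095 μL total → factor 3095/45 = 68.778
Step 4: 35 μL + 3650 μL = 3685 μL total → factor 3685/35 = 105.29
Step 5: 130 μL + 5.1 mL = 5230 μL total → factor 5230/130 = 40.231
Overall dilution factor = 6 × 3 × 68.778 × 105.29 × 40.231 = 5.2438 × 10^6
Stock = 4.77 ng/mL × 5.2438 × 10^6 = 2.501 × 10^7 ng/mL = 25.0 mg/mL

25.0 mg/mL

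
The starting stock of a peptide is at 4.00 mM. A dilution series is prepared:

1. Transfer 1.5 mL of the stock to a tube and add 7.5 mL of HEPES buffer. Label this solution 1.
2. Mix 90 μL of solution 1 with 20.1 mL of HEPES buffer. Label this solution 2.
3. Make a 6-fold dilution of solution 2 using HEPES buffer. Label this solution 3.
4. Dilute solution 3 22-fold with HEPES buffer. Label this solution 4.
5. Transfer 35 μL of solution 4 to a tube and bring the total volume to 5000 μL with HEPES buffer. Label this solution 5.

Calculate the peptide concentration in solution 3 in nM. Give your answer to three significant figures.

Step 1: 1.5 mL + 7.5 mL = 9 mL total → factor 9/1.5 = 6
Step 2: 90 μL + 20.1 mL = 20190 μL total → factor 20190/90 = 224.33
Step 3: 6-fold → factor 6
Dilution factor through solution 3 = 6 × 224.33 × 6 = 8076
[solution 3] = 4.00 mM / 8076 = 0.0004953 mM = 495 nM

495 nM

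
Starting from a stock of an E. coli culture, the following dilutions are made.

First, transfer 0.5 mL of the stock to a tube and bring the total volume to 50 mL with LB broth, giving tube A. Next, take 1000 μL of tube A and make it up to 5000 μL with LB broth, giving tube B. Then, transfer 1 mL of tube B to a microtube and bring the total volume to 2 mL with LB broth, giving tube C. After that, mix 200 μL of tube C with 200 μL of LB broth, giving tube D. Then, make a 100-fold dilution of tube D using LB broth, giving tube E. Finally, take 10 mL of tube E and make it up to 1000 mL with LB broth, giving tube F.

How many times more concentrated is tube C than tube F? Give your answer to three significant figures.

2.00 × 10^4

Step 1: 0.5 mL brought to 50 mL → factor 50/0.5 = 100
Step 2: 1000 μL brought to 5000 μL → factor 5000/1000 = 5
Step 3: 1 mL brought to 2 mL → factor 2/1 = 2
Step 4: 200 μL + 200 μL = 400 μL total → factor 400/200 = 2
Step 5: 100-fold → factor 100
Step 6: 10 mL brought to 1000 mL → factor 1000/10 = 100
Dilution factor to tube C = 1000; to tube F = 2 × 10^7
[tube C]/[tube F] = (factor to tube F)/(factor to tube C) = 2 × 10^7/1000 = 2.00 × 10^4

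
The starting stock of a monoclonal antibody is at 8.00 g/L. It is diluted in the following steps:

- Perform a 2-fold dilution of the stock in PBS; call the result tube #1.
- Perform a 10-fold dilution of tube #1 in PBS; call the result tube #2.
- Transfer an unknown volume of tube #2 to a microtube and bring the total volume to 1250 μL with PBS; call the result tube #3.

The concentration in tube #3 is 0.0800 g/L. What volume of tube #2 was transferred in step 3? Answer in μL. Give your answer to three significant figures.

250 μL

Step 1: 2-fold → factor 2
Step 2: 10-fold → factor 10
Step 3: v brought to 1250 μL → factor = 1250 μL/v
Product of known-step factors = 20
Overall factor = 8.00 g/L / (0.0800 g/L) = 100
Step-3 factor = 100 / 20 = 5
v = 1250 μL / 5 = 250 μL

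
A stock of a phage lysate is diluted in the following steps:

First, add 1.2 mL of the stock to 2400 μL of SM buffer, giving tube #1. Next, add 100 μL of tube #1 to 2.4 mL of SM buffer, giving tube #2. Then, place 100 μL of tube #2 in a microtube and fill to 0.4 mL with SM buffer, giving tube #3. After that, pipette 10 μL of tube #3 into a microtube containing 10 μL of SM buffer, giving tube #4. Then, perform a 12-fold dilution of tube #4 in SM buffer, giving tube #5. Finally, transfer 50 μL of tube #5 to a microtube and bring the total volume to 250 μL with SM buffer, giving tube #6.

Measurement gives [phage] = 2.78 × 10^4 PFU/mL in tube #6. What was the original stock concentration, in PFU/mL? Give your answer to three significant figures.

1.00 × 10^9 PFU/mL

Step 1: 1.2 mL + 2400 μL = 3.6 mL total → factor 3.6/1.2 = 3
Step 2: 100 μL + 2.4 mL = 2500 μL total → factor 2500/100 = 25
Step 3: 100 μL brought to 0.4 mL → factor 400/100 = 4
Step 4: 10 μL + 10 μL = 20 μL total → factor 20/10 = 2
Step 5: 12-fold → factor 12
Step 6: 50 μL brought to 250 μL → factor 250/50 = 5
Overall dilution factor = 3 × 25 × 4 × 2 × 12 × 5 = 36000
Stock = 2.78 × 10^4 PFU/mL × 36000 = 1.00 × 10^9 PFU/mL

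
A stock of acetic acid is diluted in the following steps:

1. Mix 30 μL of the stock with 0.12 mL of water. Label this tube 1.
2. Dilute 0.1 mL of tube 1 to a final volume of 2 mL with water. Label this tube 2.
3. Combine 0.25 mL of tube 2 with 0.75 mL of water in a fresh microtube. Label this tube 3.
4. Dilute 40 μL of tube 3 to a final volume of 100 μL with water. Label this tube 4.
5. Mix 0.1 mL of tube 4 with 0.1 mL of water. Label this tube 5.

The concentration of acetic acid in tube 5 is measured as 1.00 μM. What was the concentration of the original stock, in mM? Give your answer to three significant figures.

2.00 mM

Step 1: 30 μL + 0.12 mL = 150 μL total → factor 150/30 = 5
Step 2: 0.1 mL brought to 2 mL → factor 2/0.1 = 20
Step 3: 0.25 mL + 0.75 mL = 1 mL total → factor 1/0.25 = 4
Step 4: 40 μL brought to 100 μL → factor 100/40 = 2.5
Step 5: 0.1 mL + 0.1 mL = 0.2 mL total → factor 0.2/0.1 = 2
Overall dilution factor = 5 × 20 × 4 × 2.5 × 2 = 2000
Stock = 1.00 μM × 2000 = 2000 μM = 2.00 mM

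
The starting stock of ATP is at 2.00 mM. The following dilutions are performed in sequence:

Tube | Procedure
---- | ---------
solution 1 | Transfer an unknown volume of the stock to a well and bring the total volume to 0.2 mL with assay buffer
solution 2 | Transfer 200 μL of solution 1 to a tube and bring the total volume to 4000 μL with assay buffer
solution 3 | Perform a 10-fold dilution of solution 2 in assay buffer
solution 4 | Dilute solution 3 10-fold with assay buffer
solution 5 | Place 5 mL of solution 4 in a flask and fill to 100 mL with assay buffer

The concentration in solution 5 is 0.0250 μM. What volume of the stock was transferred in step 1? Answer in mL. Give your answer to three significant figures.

Step 1: v brought to 0.2 mL → factor = 0.2 mL/v
Step 2: 200 μL brought to 4000 μL → factor 4000/200 = 20
Step 3: 10-fold → factor 10
Step 4: 10-fold → factor 10
Step 5: 5 mL brought to 100 mL → factor 100/5 = 20
Product of known-step factors = 40000
Overall factor = 2.00 mM / (0.0250 μM) = 80000
Step-1 factor = 80000 / 40000 = 2
v = 0.2 mL / 2 = 0.100 mL

0.100 mL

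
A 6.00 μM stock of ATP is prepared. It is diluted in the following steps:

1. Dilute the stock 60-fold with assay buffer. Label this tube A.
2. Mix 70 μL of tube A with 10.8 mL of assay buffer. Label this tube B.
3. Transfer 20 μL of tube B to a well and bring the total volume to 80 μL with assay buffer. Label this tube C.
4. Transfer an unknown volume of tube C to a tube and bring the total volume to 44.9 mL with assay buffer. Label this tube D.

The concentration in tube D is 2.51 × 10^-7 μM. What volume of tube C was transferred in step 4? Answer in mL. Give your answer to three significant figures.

0.0700 mL

Step 1: 60-fold → factor 60
Step 2: 70 μL + 10.8 mL = 10870 μL total → factor 10870/70 = 155.29
Step 3: 20 μL brought to 80 μL → factor 80/20 = 4
Step 4: v brought to 44.9 mL → factor = 44.9 mL/v
Product of known-step factors = 37269
Overall factor = 6.00 μM / (2.51 × 10^-7 μM) = 2.3904 × 10^7
Step-4 factor = 2.3904 × 10^7 / 37269 = 641.41
v = 44.9 mL / 641.41 = 0.0700 mL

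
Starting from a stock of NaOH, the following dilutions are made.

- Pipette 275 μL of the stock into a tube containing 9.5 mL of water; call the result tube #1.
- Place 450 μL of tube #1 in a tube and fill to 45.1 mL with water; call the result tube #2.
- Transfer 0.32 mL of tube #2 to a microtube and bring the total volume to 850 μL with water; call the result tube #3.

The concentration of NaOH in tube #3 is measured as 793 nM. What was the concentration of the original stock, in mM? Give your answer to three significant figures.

Step 1: 275 μL + 9.5 mL = 9775 μL total → factor 9775/275 = 35.545
Step 2: 450 μL brought to 45.1 mL → factor 45100/450 = 100.22
Step 3: 0.32 mL brought to 850 μL → factor 0.85/0.32 = 2.6562
Overall dilution factor = 35.545 × 100.22 × 2.6562 = 9462.7
Stock = 793 nM × 9462.7 = 7.504 × 10^6 nM = 7.50 mM

7.50 mM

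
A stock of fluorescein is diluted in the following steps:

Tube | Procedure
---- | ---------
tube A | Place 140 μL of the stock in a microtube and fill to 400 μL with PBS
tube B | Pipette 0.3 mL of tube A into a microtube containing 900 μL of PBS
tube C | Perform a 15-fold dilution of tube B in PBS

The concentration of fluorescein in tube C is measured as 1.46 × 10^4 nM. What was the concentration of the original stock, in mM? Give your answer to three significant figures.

2.50 mM

Step 1: 140 μL brought to 400 μL → factor 400/140 = 2.8571
Step 2: 0.3 mL + 900 μL = 1.2 mL total → factor 1.2/0.3 = 4
Step 3: 15-fold → factor 15
Overall dilution factor = 2.8571 × 4 × 15 = 171.43
Stock = 1.46 × 10^4 nM × 171.43 = 2.503 × 10^6 nM = 2.50 mM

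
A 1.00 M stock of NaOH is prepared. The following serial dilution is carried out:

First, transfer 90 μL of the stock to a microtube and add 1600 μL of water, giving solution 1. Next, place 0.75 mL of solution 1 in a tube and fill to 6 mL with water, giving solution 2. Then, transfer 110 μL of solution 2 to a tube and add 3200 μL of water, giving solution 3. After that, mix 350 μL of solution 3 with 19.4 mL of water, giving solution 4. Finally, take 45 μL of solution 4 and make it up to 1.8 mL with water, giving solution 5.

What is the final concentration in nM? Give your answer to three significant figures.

Step 1: 90 μL + 1600 μL = 1690 μL total → factor 1690/90 = 18.778
Step 2: 0.75 mL brought to 6 mL → factor 6/0.75 = 8
Step 3: 110 μL + 3200 μL = 3310 μL total → factor 3310/110 = 30.091
Step 4: 350 μL + 19.4 mL = 19750 μL total → factor 19750/350 = 56.429
Step 5: 45 μL brought to 1.8 mL → factor 1800/45 = 40
Overall dilution factor = 18.778 × 8 × 30.091 × 56.429 × 40 = 1.0203 × 10^7
Final = 1.00 M / 1.0203 × 10^7 = 9.801 × 10^-8 M = 98.0 nM

98.0 nM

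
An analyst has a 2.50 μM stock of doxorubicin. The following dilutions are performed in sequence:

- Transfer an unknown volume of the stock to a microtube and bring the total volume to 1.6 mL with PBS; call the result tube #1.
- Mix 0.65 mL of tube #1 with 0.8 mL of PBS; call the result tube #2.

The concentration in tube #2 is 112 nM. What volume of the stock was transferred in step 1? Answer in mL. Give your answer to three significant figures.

0.160 mL

Step 1: v brought to 1.6 mL → factor = 1.6 mL/v
Step 2: 0.65 mL + 0.8 mL = 1.45 mL total → factor 1.45/0.65 = 2.2308
Product of known-step factors = 2.2308
Overall factor = 2.50 μM / (112 nM) = 22.321
Step-1 factor = 22.321 / 2.2308 = 10.006
v = 1.6 mL / 10.006 = 0.160 mL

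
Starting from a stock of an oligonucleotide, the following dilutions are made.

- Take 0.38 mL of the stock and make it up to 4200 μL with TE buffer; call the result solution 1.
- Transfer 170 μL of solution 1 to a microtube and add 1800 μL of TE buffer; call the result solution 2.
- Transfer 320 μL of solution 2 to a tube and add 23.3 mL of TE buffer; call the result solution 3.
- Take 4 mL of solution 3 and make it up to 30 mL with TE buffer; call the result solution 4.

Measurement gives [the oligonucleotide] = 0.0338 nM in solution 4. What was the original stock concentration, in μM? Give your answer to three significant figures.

Step 1: 0.38 mL brought to 4200 μL → factor 4.2/0.38 = 11.053
Step 2: 170 μL + 1800 μL = 1970 μL total → factor 1970/170 = 11.588
Step 3: 320 μL + 23.3 mL = 23620 μL total → factor 23620/320 = 73.812
Step 4: 4 mL brought to 30 mL → factor 30/4 = 7.5
Overall dilution factor = 11.053 × 11.588 × 73.812 × 7.5 = 70905
Stock = 0.0338 nM × 70905 = 2397 nM = 2.40 μM

2.40 μM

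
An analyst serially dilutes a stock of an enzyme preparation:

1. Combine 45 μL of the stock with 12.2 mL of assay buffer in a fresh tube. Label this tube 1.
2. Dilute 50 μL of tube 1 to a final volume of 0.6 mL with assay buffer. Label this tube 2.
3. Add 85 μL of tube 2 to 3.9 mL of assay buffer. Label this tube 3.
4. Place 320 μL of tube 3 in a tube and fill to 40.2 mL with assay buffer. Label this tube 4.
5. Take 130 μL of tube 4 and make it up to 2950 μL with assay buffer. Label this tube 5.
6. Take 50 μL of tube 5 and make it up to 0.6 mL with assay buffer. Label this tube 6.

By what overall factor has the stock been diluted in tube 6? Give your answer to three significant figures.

Step 1: 45 μL + 12.2 mL = 12245 μL total → factor 12245/45 = 272.11
Step 2: 50 μL brought to 0.6 mL → factor 600/50 = 12
Step 3: 85 μL + 3.9 mL = 3985 μL total → factor 3985/85 = 46.882
Step 4: 320 μL brought to 40.2 mL → factor 40200/320 = 125.62
Step 5: 130 μL brought to 2950 μL → factor 2950/130 = 22.692
Step 6: 50 μL brought to 0.6 mL → factor 600/50 = 12
Overall dilution factor = 272.11 × 12 × 46.882 × 125.62 × 22.692 × 12 = 5.2369 × 10^9

5.24 × 10^9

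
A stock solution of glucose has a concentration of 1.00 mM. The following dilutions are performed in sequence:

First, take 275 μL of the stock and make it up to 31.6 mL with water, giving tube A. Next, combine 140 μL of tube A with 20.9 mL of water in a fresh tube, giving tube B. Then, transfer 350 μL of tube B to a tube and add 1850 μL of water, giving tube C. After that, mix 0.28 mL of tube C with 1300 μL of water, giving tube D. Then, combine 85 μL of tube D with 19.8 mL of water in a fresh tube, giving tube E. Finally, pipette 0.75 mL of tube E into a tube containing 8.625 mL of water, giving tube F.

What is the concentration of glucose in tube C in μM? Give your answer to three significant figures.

0.00921 μM

Step 1: 275 μL brought to 31.6 mL → factor 31600/275 = 114.91
Step 2: 140 μL + 20.9 mL = 21040 μL total → factor 21040/140 = 150.29
Step 3: 350 μL + 1850 μL = 2200 μL total → factor 2200/350 = 6.2857
Dilution factor through tube C = 114.91 × 150.29 × 6.2857 = 1.0855 × 10^5
[tube C] = 1.00 mM / 1.0855 × 10^5 = 9.212 × 10^-6 mM = 0.00921 μM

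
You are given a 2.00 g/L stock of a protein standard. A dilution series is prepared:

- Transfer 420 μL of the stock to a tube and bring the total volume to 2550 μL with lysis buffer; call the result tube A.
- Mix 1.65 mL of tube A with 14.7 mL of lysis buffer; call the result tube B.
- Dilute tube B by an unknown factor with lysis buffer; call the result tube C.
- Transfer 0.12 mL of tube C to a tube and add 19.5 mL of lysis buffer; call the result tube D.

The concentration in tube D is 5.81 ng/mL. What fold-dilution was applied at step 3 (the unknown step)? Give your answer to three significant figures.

Step 1: 420 μL brought to 2550 μL → factor 2550/420 = 6.0714
Step 2: 1.65 mL + 14.7 mL = 16.35 mL total → factor 16.35/1.65 = 9.9091
Step 3: unknown factor x
Step 4: 0.12 mL + 19.5 mL = 19.62 mL total → factor 19.62/0.12 = 163.5
Product of known-step factors = 9836.5
Overall factor = 2.00 g/L / (5.81 ng/mL) = 3.4423 × 10^5
x = 3.4423 × 10^5 / 9836.5 = 35.0

35.0-fold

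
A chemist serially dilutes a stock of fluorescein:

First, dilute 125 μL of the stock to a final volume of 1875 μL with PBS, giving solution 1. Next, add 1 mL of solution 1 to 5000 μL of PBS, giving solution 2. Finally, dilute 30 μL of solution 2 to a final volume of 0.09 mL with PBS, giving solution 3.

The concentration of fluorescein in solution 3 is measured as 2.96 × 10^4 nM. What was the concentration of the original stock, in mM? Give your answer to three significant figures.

Step 1: 125 μL brought to 1875 μL → factor 1875/125 = 15
Step 2: 1 mL + 5000 μL = 6 mL total → factor 6/1 = 6
Step 3: 30 μL brought to 0.09 mL → factor 90/30 = 3
Overall dilution factor = 15 × 6 × 3 = 270
Stock = 2.96 × 10^4 nM × 270 = 7.992 × 10^6 nM = 7.99 mM

7.99 mM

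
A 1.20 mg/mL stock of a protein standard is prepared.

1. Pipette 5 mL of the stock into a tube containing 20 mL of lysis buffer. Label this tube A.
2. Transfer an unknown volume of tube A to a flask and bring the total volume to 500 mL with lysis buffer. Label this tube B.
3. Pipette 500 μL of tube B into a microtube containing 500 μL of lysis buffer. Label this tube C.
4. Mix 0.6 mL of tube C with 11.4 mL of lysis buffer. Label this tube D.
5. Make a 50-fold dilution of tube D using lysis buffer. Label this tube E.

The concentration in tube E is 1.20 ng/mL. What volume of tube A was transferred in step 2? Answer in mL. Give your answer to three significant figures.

5.00 mL

Step 1: 5 mL + 20 mL = 25 mL total → factor 25/5 = 5
Step 2: v brought to 500 mL → factor = 500 mL/v
Step 3: 500 μL + 500 μL = 1000 μL total → factor 1000/500 = 2
Step 4: 0.6 mL + 11.4 mL = 12 mL total → factor 12/0.6 = 20
Step 5: 50-fold → factor 50
Product of known-step factors = 10000
Overall factor = 1.20 mg/mL / (1.20 ng/mL) = 1 × 10^6
Step-2 factor = 1 × 10^6 / 10000 = 100
v = 500 mL / 100 = 5.00 mL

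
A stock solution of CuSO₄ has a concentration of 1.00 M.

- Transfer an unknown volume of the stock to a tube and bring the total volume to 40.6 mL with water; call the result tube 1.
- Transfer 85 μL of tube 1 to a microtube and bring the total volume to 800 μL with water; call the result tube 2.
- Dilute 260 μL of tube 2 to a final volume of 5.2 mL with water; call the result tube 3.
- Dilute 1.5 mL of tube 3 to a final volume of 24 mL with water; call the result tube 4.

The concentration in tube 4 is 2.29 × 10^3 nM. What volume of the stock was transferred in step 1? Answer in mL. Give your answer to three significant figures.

0.280 mL

Step 1: v brought to 40.6 mL → factor = 40.6 mL/v
Step 2: 85 μL brought to 800 μL → factor 800/85 = 9.4118
Step 3: 260 μL brought to 5.2 mL → factor 5200/260 = 20
Step 4: 1.5 mL brought to 24 mL → factor 24/1.5 = 16
Product of known-step factors = 3011.8
Overall factor = 1.00 M / (2.29 × 10^3 nM) = 4.3668 × 10^5
Step-1 factor = 4.3668 × 10^5 / 3011.8 = 144.99
v = 40.6 mL / 144.99 = 0.280 mL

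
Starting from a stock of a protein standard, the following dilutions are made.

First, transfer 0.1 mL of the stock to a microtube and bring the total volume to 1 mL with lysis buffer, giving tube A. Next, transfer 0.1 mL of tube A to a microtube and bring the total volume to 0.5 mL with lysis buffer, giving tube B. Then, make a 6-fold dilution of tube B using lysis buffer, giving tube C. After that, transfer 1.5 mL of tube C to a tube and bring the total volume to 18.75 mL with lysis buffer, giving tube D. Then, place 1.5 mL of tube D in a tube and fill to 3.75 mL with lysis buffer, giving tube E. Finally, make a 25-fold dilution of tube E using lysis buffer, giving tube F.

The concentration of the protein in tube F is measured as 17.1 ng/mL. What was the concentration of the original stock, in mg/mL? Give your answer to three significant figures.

4.01 mg/mL

Step 1: 0.1 mL brought to 1 mL → factor 1/0.1 = 10
Step 2: 0.1 mL brought to 0.5 mL → factor 0.5/0.1 = 5
Step 3: 6-fold → factor 6
Step 4: 1.5 mL brought to 18.75 mL → factor 18.75/1.5 = 12.5
Step 5: 1.5 mL brought to 3.75 mL → factor 3.75/1.5 = 2.5
Step 6: 25-fold → factor 25
Overall dilution factor = 10 × 5 × 6 × 12.5 × 2.5 × 25 = 2.3438 × 10^5
Stock = 17.1 ng/mL × 2.3438 × 10^5 = 4.008 × 10^6 ng/mL = 4.01 mg/mL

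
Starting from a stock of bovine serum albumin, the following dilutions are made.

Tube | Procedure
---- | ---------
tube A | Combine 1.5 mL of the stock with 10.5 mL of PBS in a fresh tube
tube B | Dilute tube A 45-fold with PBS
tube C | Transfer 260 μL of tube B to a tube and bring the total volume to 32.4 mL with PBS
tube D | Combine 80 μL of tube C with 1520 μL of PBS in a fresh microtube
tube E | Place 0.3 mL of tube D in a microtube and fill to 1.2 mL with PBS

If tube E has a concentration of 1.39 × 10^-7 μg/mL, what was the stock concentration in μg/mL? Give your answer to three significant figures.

0.499 μg/mL

Step 1: 1.5 mL + 10.5 mL = 12 mL total → factor 12/1.5 = 8
Step 2: 45-fold → factor 45
Step 3: 260 μL brought to 32.4 mL → factor 32400/260 = 124.62
Step 4: 80 μL + 1520 μL = 1600 μL total → factor 1600/80 = 20
Step 5: 0.3 mL brought to 1.2 mL → factor 1.2/0.3 = 4
Overall dilution factor = 8 × 45 × 124.62 × 20 × 4 = 3.5889 × 10^6
Stock = 1.39 × 10^-7 μg/mL × 3.5889 × 10^6 = 0.499 μg/mL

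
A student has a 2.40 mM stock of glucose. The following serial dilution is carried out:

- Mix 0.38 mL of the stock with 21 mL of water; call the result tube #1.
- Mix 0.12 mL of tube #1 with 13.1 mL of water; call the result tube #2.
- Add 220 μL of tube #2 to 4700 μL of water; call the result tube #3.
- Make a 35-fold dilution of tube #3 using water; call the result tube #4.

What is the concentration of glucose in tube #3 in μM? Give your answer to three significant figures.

0.0173 μM

Step 1: 0.38 mL + 21 mL = 21.38 mL total → factor 21.38/0.38 = 56.263
Step 2: 0.12 mL + 13.1 mL = 13.22 mL total → factor 13.22/0.12 = 110.17
Step 3: 220 μL + 4700 μL = 4920 μL total → factor 4920/220 = 22.364
Dilution factor through tube #3 = 56.263 × 110.17 × 22.364 = 1.3862 × 10^5
[tube #3] = 2.40 mM / 1.3862 × 10^5 = 1.731 × 10^-5 mM = 0.0173 μM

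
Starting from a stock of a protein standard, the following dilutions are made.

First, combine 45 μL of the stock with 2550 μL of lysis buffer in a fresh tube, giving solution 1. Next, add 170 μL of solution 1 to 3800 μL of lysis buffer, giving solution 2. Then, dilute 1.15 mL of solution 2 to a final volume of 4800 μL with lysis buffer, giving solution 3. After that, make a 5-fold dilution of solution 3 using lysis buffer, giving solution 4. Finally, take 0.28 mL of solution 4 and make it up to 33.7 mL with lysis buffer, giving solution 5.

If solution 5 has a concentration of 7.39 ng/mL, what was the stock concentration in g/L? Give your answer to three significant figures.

Step 1: 45 μL + 2550 μL = 2595 μL total → factor 2595/45 = 57.667
Step 2: 170 μL + 3800 μL = 3970 μL total → factor 3970/170 = 23.353
Step 3: 1.15 mL brought to 4800 μL → factor 4.8/1.15 = 4.1739
Step 4: 5-fold → factor 5
Step 5: 0.28 mL brought to 33.7 mL → factor 33.7/0.28 = 120.36
Overall dilution factor = 57.667 × 23.353 × 4.1739 × 5 × 120.36 = 3.3826 × 10^6
Stock = 7.39 ng/mL × 3.3826 × 10^6 = 2.500 × 10^7 ng/mL = 25.0 g/L

25.0 g/L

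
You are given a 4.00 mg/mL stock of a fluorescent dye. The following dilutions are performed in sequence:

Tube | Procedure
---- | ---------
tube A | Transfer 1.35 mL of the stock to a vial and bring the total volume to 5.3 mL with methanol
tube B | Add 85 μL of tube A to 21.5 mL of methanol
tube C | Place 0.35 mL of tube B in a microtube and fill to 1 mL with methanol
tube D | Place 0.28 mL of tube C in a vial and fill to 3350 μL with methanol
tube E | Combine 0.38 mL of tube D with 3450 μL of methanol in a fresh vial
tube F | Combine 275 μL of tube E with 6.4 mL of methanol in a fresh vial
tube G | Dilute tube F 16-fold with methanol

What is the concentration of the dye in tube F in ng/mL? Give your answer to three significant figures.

0.480 ng/mL

Step 1: 1.35 mL brought to 5.3 mL → factor 5.3/1.35 = 3.9259
Step 2: 85 μL + 21.5 mL = 21585 μL total → factor 21585/85 = 253.94
Step 3: 0.35 mL brought to 1 mL → factor 1/0.35 = 2.8571
Step 4: 0.28 mL brought to 3350 μL → factor 3.35/0.28 = 11.964
Step 5: 0.38 mL + 3450 μL = 3.83 mL total → factor 3.83/0.38 = 10.079
Step 6: 275 μL + 6.4 mL = 6675 μL total → factor 6675/275 = 24.273
Dilution factor through tube F = 3.9259 × 253.94 × 2.8571 × 11.964 × 10.079 × 24.273 = 8.3373 × 10^6
[tube F] = 4.00 mg/mL / 8.3373 × 10^6 = 4.798 × 10^-7 mg/mL = 0.480 ng/mL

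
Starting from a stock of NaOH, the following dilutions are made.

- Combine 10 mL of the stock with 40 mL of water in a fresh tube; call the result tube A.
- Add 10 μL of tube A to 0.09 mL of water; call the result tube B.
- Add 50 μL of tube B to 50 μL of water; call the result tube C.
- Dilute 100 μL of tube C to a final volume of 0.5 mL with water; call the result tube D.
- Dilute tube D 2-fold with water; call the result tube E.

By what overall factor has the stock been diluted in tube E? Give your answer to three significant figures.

Step 1: 10 mL + 40 mL = 50 mL total → factor 50/10 = 5
Step 2: 10 μL + 0.09 mL = 100 μL total → factor 100/10 = 10
Step 3: 50 μL + 50 μL = 100 μL total → factor 100/50 = 2
Step 4: 100 μL brought to 0.5 mL → factor 500/100 = 5
Step 5: 2-fold → factor 2
Overall dilution factor = 5 × 10 × 2 × 5 × 2 = 1000

1.00 × 10^3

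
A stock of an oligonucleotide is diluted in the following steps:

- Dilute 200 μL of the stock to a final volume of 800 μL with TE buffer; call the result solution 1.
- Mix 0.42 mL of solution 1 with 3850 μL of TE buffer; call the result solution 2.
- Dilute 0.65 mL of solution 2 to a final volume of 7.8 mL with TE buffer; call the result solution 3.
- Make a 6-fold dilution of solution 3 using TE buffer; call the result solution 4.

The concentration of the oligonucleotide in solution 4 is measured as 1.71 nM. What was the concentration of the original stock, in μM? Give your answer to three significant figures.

Step 1: 200 μL brought to 800 μL → factor 800/200 = 4
Step 2: 0.42 mL + 3850 μL = 4.27 mL total → factor 4.27/0.42 = 10.167
Step 3: 0.65 mL brought to 7.8 mL → factor 7.8/0.65 = 12
Step 4: 6-fold → factor 6
Overall dilution factor = 4 × 10.167 × 12 × 6 = 2928
Stock = 1.71 nM × 2928 = 5007 nM = 5.01 μM

5.01 μM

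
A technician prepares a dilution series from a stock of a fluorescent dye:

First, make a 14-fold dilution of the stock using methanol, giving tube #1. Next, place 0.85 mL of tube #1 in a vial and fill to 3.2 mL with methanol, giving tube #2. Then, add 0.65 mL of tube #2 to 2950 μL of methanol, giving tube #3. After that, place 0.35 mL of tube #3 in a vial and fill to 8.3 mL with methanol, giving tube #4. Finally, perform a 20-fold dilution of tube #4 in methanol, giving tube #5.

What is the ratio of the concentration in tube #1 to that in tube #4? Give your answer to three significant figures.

494

Step 1: 14-fold → factor 14
Step 2: 0.85 mL brought to 3.2 mL → factor 3.2/0.85 = 3.7647
Step 3: 0.65 mL + 2950 μL = 3.6 mL total → factor 3.6/0.65 = 5.5385
Step 4: 0.35 mL brought to 8.3 mL → factor 8.3/0.35 = 23.714
Dilution factor to tube #1 = 14; to tube #4 = 6922.4
[tube #1]/[tube #4] = (factor to tube #4)/(factor to tube #1) = 6922.4/14 = 494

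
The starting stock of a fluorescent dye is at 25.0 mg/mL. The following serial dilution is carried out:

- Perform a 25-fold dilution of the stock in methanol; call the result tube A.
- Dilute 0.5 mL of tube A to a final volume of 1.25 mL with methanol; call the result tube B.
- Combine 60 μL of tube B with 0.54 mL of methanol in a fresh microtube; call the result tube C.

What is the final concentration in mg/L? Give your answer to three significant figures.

40.0 mg/L

Step 1: 25-fold → factor 25
Step 2: 0.5 mL brought to 1.25 mL → factor 1.25/0.5 = 2.5
Step 3: 60 μL + 0.54 mL = 600 μL total → factor 600/60 = 10
Overall dilution factor = 25 × 2.5 × 10 = 625
Final = 25.0 mg/mL / 625 = 0.04000 mg/mL = 40.0 mg/L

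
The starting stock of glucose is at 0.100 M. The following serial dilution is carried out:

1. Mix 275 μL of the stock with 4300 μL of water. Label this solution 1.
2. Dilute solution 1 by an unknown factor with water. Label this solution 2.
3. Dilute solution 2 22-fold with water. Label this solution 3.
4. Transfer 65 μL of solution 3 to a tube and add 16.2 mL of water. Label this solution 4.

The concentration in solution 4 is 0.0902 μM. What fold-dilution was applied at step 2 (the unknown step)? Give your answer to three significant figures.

Step 1: 275 μL + 4300 μL = 4575 μL total → factor 4575/275 = 16.636
Step 2: unknown factor x
Step 3: 22-fold → factor 22
Step 4: 65 μL + 16.2 mL = 16265 μL total → factor 16265/65 = 250.23
Product of known-step factors = 91584
Overall factor = 0.100 M / (0.0902 μM) = 1.1086 × 10^6
x = 1.1086 × 10^6 / 91584 = 12.1

12.1-fold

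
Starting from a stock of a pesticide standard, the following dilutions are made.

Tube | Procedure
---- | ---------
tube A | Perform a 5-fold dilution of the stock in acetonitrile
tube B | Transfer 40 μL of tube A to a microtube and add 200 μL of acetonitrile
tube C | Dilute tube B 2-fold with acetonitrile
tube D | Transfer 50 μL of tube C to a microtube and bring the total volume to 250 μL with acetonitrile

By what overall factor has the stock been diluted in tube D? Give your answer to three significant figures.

300

Step 1: 5-fold → factor 5
Step 2: 40 μL + 200 μL = 240 μL total → factor 240/40 = 6
Step 3: 2-fold → factor 2
Step 4: 50 μL brought to 250 μL → factor 250/50 = 5
Overall dilution factor = 5 × 6 × 2 × 5 = 300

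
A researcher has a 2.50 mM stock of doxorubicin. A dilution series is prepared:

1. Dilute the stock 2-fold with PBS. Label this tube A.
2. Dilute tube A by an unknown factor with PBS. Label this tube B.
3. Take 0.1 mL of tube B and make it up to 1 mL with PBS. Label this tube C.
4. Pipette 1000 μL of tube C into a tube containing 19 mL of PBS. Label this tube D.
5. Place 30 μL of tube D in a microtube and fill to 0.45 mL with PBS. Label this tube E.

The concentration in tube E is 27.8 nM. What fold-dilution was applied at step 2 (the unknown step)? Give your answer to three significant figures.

15.0-fold

Step 1: 2-fold → factor 2
Step 2: unknown factor x
Step 3: 0.1 mL brought to 1 mL → factor 1/0.1 = 10
Step 4: 1000 μL + 19 mL = 20000 μL total → factor 20000/1000 = 20
Step 5: 30 μL brought to 0.45 mL → factor 450/30 = 15
Product of known-step factors = 6000
Overall factor = 2.50 mM / (27.8 nM) = 89928
x = 89928 / 6000 = 15.0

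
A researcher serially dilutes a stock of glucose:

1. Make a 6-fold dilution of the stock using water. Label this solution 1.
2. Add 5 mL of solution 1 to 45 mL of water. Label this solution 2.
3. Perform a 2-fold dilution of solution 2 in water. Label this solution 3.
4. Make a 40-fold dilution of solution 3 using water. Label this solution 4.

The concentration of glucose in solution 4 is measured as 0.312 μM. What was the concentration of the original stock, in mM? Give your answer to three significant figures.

Step 1: 6-fold → factor 6
Step 2: 5 mL + 45 mL = 50 mL total → factor 50/5 = 10
Step 3: 2-fold → factor 2
Step 4: 40-fold → factor 40
Overall dilution factor = 6 × 10 × 2 × 40 = 4800
Stock = 0.312 μM × 4800 = 1498 μM = 1.50 mM

1.50 mM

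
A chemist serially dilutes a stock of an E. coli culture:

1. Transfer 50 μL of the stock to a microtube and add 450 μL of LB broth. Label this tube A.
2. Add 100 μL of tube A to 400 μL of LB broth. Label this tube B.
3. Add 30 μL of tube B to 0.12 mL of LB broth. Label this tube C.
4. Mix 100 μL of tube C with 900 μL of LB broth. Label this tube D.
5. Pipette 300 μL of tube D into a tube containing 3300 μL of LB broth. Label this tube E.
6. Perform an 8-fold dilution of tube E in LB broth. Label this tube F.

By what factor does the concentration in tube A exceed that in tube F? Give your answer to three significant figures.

2.40 × 10^4

Step 1: 50 μL + 450 μL = 500 μL total → factor 500/50 = 10
Step 2: 100 μL + 400 μL = 500 μL total → factor 500/100 = 5
Step 3: 30 μL + 0.12 mL = 150 μL total → factor 150/30 = 5
Step 4: 100 μL + 900 μL = 1000 μL total → factor 1000/100 = 10
Step 5: 300 μL + 3300 μL = 3600 μL total → factor 3600/300 = 12
Step 6: 8-fold → factor 8
Dilution factor to tube A = 10; to tube F = 2.4 × 10^5
[tube A]/[tube F] = (factor to tube F)/(factor to tube A) = 2.4 × 10^5/10 = 2.40 × 10^4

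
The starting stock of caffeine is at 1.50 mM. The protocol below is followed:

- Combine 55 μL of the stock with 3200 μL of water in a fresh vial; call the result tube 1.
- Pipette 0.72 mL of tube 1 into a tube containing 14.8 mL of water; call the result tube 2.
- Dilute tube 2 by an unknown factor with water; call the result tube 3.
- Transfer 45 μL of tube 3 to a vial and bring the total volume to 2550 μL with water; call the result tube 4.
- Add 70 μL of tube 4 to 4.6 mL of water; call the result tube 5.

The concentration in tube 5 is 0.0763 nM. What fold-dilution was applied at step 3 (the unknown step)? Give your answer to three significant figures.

4.08-fold

Step 1: 55 μL + 3200 μL = 3255 μL total → factor 3255/55 = 59.182
Step 2: 0.72 mL + 14.8 mL = 15.52 mL total → factor 15.52/0.72 = 21.556
Step 3: unknown factor x
Step 4: 45 μL brought to 2550 μL → factor 2550/45 = 56.667
Step 5: 70 μL + 4.6 mL = 4670 μL total → factor 4670/70 = 66.714
Product of known-step factors = 4.8227 × 10^6
Overall factor = 1.50 mM / (0.0763 nM) = 1.9659 × 10^7
x = 1.9659 × 10^7 / 4.8227 × 10^6 = 4.08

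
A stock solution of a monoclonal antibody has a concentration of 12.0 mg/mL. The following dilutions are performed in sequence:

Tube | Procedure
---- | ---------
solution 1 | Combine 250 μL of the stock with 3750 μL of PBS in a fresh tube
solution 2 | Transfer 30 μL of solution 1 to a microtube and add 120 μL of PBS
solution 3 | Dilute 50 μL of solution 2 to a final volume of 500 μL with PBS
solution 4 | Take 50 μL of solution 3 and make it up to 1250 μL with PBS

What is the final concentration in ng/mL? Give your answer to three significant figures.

Step 1: 250 μL + 3750 μL = 4000 μL total → factor 4000/250 = 16
Step 2: 30 μL + 120 μL = 150 μL total → factor 150/30 = 5
Step 3: 50 μL brought to 500 μL → factor 500/50 = 10
Step 4: 50 μL brought to 1250 μL → factor 1250/50 = 25
Overall dilution factor = 16 × 5 × 10 × 25 = 20000
Final = 12.0 mg/mL / 20000 = 0.0006000 mg/mL = 600 ng/mL

600 ng/mL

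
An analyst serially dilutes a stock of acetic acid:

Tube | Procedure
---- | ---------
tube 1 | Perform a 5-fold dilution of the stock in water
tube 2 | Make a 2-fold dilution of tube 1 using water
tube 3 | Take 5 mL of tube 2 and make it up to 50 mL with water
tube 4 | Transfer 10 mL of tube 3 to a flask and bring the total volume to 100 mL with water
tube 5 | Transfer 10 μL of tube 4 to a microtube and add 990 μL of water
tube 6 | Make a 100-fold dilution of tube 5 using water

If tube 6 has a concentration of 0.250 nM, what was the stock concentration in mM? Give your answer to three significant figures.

Step 1: 5-fold → factor 5
Step 2: 2-fold → factor 2
Step 3: 5 mL brought to 50 mL → factor 50/5 = 10
Step 4: 10 mL brought to 100 mL → factor 100/10 = 10
Step 5: 10 μL + 990 μL = 1000 μL total → factor 1000/10 = 100
Step 6: 100-fold → factor 100
Overall dilution factor = 5 × 2 × 10 × 10 × 100 × 100 = 1 × 10^7
Stock = 0.250 nM × 1 × 10^7 = 2.500 × 10^6 nM = 2.50 mM

2.50 mM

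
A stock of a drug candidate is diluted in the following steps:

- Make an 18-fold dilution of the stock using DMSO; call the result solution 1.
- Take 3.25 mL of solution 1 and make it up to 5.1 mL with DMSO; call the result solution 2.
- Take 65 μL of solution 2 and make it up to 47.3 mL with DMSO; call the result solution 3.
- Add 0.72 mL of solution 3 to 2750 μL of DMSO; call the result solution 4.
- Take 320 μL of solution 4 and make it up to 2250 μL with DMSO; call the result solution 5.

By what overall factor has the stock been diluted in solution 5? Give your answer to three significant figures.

Step 1: 18-fold → factor 18
Step 2: 3.25 mL brought to 5.1 mL → factor 5.1/3.25 = 1.5692
Step 3: 65 μL brought to 47.3 mL → factor 47300/65 = 727.69
Step 4: 0.72 mL + 2750 μL = 3.47 mL total → factor 3.47/0.72 = 4.8194
Step 5: 320 μL brought to 2250 μL → factor 2250/320 = 7.0312
Overall dilution factor = 18 × 1.5692 × 727.69 × 4.8194 × 7.0312 = 6.9652 × 10^5

6.97 × 10^5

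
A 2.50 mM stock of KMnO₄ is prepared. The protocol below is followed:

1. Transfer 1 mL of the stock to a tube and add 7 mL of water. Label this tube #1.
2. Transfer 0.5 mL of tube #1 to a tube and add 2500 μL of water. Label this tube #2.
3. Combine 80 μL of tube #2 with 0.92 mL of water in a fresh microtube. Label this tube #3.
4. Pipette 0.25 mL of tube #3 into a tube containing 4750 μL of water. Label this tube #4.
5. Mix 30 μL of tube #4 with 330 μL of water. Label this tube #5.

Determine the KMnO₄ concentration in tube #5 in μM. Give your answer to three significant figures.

Step 1: 1 mL + 7 mL = 8 mL total → factor 8/1 = 8
Step 2: 0.5 mL + 2500 μL = 3 mL total → factor 3/0.5 = 6
Step 3: 80 μL + 0.92 mL = 1000 μL total → factor 1000/80 = 12.5
Step 4: 0.25 mL + 4750 μL = 5 mL total → factor 5/0.25 = 20
Step 5: 30 μL + 330 μL = 360 μL total → factor 360/30 = 12
Overall dilution factor = 8 × 6 × 12.5 × 20 × 12 = 1.44 × 10^5
Final = 2.50 mM / 1.44 × 10^5 = 1.736 × 10^-5 mM = 0.0174 μM

0.0174 μM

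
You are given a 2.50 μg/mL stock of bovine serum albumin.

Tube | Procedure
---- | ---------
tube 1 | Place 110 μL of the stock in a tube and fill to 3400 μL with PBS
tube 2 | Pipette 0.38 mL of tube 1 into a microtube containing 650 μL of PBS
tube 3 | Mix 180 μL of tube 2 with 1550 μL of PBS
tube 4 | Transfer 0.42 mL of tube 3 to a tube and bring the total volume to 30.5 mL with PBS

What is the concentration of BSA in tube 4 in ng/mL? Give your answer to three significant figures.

0.0428 ng/mL

Step 1: 110 μL brought to 3400 μL → factor 3400/110 = 30.909
Step 2: 0.38 mL + 650 μL = 1.03 mL total → factor 1.03/0.38 = 2.7105
Step 3: 180 μL + 1550 μL = 1730 μL total → factor 1730/180 = 9.6111
Step 4: 0.42 mL brought to 30.5 mL → factor 30.5/0.42 = 72.619
Overall dilution factor = 30.909 × 2.7105 × 9.6111 × 72.619 = 58474
Final = 2.50 μg/mL / 58474 = 4.275 × 10^-5 μg/mL = 0.0428 ng/mL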